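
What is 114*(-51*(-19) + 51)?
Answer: 116280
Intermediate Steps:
114*(-51*(-19) + 51) = 114*(969 + 51) = 114*1020 = 116280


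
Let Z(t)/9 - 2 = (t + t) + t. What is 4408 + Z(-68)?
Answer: 2590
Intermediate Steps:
Z(t) = 18 + 27*t (Z(t) = 18 + 9*((t + t) + t) = 18 + 9*(2*t + t) = 18 + 9*(3*t) = 18 + 27*t)
4408 + Z(-68) = 4408 + (18 + 27*(-68)) = 4408 + (18 - 1836) = 4408 - 1818 = 2590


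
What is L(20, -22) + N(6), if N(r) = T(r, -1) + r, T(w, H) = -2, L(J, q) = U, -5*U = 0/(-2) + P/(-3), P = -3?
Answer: 19/5 ≈ 3.8000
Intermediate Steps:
U = -⅕ (U = -(0/(-2) - 3/(-3))/5 = -(0*(-½) - 3*(-⅓))/5 = -(0 + 1)/5 = -⅕*1 = -⅕ ≈ -0.20000)
L(J, q) = -⅕
N(r) = -2 + r
L(20, -22) + N(6) = -⅕ + (-2 + 6) = -⅕ + 4 = 19/5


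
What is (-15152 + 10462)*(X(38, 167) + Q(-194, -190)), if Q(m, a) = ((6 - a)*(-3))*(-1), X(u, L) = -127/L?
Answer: -459943610/167 ≈ -2.7542e+6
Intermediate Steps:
Q(m, a) = 18 - 3*a (Q(m, a) = (-18 + 3*a)*(-1) = 18 - 3*a)
(-15152 + 10462)*(X(38, 167) + Q(-194, -190)) = (-15152 + 10462)*(-127/167 + (18 - 3*(-190))) = -4690*(-127*1/167 + (18 + 570)) = -4690*(-127/167 + 588) = -4690*98069/167 = -459943610/167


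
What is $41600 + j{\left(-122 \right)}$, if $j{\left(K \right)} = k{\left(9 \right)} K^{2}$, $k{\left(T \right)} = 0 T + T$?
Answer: $175556$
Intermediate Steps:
$k{\left(T \right)} = T$ ($k{\left(T \right)} = 0 + T = T$)
$j{\left(K \right)} = 9 K^{2}$
$41600 + j{\left(-122 \right)} = 41600 + 9 \left(-122\right)^{2} = 41600 + 9 \cdot 14884 = 41600 + 133956 = 175556$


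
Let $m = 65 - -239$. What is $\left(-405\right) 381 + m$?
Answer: $-154001$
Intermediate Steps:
$m = 304$ ($m = 65 + 239 = 304$)
$\left(-405\right) 381 + m = \left(-405\right) 381 + 304 = -154305 + 304 = -154001$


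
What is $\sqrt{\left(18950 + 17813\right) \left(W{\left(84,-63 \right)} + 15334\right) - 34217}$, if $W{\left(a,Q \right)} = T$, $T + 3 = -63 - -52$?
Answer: $\sqrt{563174943} \approx 23731.0$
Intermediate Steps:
$T = -14$ ($T = -3 - 11 = -14$)
$W{\left(a,Q \right)} = -14$
$\sqrt{\left(18950 + 17813\right) \left(W{\left(84,-63 \right)} + 15334\right) - 34217} = \sqrt{\left(18950 + 17813\right) \left(-14 + 15334\right) - 34217} = \sqrt{36763 \cdot 15320 - 34217} = \sqrt{563209160 - 34217} = \sqrt{563174943}$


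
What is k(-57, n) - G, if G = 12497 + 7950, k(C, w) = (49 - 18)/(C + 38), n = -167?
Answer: -388524/19 ≈ -20449.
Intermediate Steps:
k(C, w) = 31/(38 + C)
G = 20447
k(-57, n) - G = 31/(38 - 57) - 1*20447 = 31/(-19) - 20447 = 31*(-1/19) - 20447 = -31/19 - 20447 = -388524/19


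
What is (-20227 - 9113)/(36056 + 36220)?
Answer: -2445/6023 ≈ -0.40594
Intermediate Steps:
(-20227 - 9113)/(36056 + 36220) = -29340/72276 = -29340*1/72276 = -2445/6023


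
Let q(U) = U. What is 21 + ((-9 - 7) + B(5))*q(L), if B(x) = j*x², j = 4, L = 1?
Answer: 105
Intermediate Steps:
B(x) = 4*x²
21 + ((-9 - 7) + B(5))*q(L) = 21 + ((-9 - 7) + 4*5²)*1 = 21 + (-16 + 4*25)*1 = 21 + (-16 + 100)*1 = 21 + 84*1 = 21 + 84 = 105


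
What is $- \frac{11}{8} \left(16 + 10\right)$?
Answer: $- \frac{143}{4} \approx -35.75$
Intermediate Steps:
$- \frac{11}{8} \left(16 + 10\right) = \left(-11\right) \frac{1}{8} \cdot 26 = \left(- \frac{11}{8}\right) 26 = - \frac{143}{4}$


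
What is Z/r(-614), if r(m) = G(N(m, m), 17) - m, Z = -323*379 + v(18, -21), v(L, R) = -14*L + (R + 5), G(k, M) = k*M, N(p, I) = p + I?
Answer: 40895/6754 ≈ 6.0549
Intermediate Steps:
N(p, I) = I + p
G(k, M) = M*k
v(L, R) = 5 + R - 14*L (v(L, R) = -14*L + (5 + R) = 5 + R - 14*L)
Z = -122685 (Z = -323*379 + (5 - 21 - 14*18) = -122417 + (5 - 21 - 252) = -122417 - 268 = -122685)
r(m) = 33*m (r(m) = 17*(m + m) - m = 17*(2*m) - m = 34*m - m = 33*m)
Z/r(-614) = -122685/(33*(-614)) = -122685/(-20262) = -122685*(-1/20262) = 40895/6754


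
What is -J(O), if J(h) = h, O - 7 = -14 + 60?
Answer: -53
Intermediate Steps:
O = 53 (O = 7 + (-14 + 60) = 7 + 46 = 53)
-J(O) = -1*53 = -53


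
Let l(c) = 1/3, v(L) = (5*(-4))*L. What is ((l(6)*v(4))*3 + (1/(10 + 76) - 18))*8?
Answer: -33708/43 ≈ -783.91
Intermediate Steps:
v(L) = -20*L
l(c) = 1/3
((l(6)*v(4))*3 + (1/(10 + 76) - 18))*8 = (((-20*4)/3)*3 + (1/(10 + 76) - 18))*8 = (((1/3)*(-80))*3 + (1/86 - 18))*8 = (-80/3*3 + (1/86 - 18))*8 = (-80 - 1547/86)*8 = -8427/86*8 = -33708/43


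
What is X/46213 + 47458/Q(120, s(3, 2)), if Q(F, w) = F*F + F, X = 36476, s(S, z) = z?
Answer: 1361404037/335506380 ≈ 4.0578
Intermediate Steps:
Q(F, w) = F + F² (Q(F, w) = F² + F = F + F²)
X/46213 + 47458/Q(120, s(3, 2)) = 36476/46213 + 47458/((120*(1 + 120))) = 36476*(1/46213) + 47458/((120*121)) = 36476/46213 + 47458/14520 = 36476/46213 + 47458*(1/14520) = 36476/46213 + 23729/7260 = 1361404037/335506380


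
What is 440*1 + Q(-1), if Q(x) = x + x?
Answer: 438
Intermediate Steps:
Q(x) = 2*x
440*1 + Q(-1) = 440*1 + 2*(-1) = 440 - 2 = 438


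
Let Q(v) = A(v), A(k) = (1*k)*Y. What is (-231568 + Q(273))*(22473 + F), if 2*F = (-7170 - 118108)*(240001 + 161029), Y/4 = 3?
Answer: 5734716886859524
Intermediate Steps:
Y = 12 (Y = 4*3 = 12)
F = -25120118170 (F = ((-7170 - 118108)*(240001 + 161029))/2 = (-125278*401030)/2 = (1/2)*(-50240236340) = -25120118170)
A(k) = 12*k (A(k) = (1*k)*12 = k*12 = 12*k)
Q(v) = 12*v
(-231568 + Q(273))*(22473 + F) = (-231568 + 12*273)*(22473 - 25120118170) = (-231568 + 3276)*(-25120095697) = -228292*(-25120095697) = 5734716886859524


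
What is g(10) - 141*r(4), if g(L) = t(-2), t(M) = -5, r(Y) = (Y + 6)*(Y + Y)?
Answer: -11285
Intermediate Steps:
r(Y) = 2*Y*(6 + Y) (r(Y) = (6 + Y)*(2*Y) = 2*Y*(6 + Y))
g(L) = -5
g(10) - 141*r(4) = -5 - 282*4*(6 + 4) = -5 - 282*4*10 = -5 - 141*80 = -5 - 11280 = -11285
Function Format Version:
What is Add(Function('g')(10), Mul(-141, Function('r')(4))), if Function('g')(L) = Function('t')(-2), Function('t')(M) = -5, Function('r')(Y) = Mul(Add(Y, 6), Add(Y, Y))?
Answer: -11285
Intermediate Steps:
Function('r')(Y) = Mul(2, Y, Add(6, Y)) (Function('r')(Y) = Mul(Add(6, Y), Mul(2, Y)) = Mul(2, Y, Add(6, Y)))
Function('g')(L) = -5
Add(Function('g')(10), Mul(-141, Function('r')(4))) = Add(-5, Mul(-141, Mul(2, 4, Add(6, 4)))) = Add(-5, Mul(-141, Mul(2, 4, 10))) = Add(-5, Mul(-141, 80)) = Add(-5, -11280) = -11285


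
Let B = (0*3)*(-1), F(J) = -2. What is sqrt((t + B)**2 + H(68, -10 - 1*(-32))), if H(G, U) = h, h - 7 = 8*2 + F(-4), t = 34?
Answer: sqrt(1177) ≈ 34.307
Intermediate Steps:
h = 21 (h = 7 + (8*2 - 2) = 7 + (16 - 2) = 7 + 14 = 21)
B = 0 (B = 0*(-1) = 0)
H(G, U) = 21
sqrt((t + B)**2 + H(68, -10 - 1*(-32))) = sqrt((34 + 0)**2 + 21) = sqrt(34**2 + 21) = sqrt(1156 + 21) = sqrt(1177)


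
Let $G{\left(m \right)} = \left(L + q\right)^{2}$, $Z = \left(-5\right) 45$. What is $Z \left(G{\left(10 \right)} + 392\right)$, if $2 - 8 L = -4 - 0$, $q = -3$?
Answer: $- \frac{1429425}{16} \approx -89339.0$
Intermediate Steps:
$L = \frac{3}{4}$ ($L = \frac{1}{4} - \frac{-4 - 0}{8} = \frac{1}{4} - \frac{-4 + 0}{8} = \frac{1}{4} - - \frac{1}{2} = \frac{1}{4} + \frac{1}{2} = \frac{3}{4} \approx 0.75$)
$Z = -225$
$G{\left(m \right)} = \frac{81}{16}$ ($G{\left(m \right)} = \left(\frac{3}{4} - 3\right)^{2} = \left(- \frac{9}{4}\right)^{2} = \frac{81}{16}$)
$Z \left(G{\left(10 \right)} + 392\right) = - 225 \left(\frac{81}{16} + 392\right) = \left(-225\right) \frac{6353}{16} = - \frac{1429425}{16}$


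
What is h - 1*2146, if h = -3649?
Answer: -5795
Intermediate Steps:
h - 1*2146 = -3649 - 1*2146 = -3649 - 2146 = -5795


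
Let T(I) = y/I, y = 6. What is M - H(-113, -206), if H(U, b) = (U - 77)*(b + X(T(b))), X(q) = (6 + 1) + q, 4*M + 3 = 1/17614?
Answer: -274431562623/7256968 ≈ -37816.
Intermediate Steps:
M = -52841/70456 (M = -¾ + (¼)/17614 = -¾ + (¼)*(1/17614) = -¾ + 1/70456 = -52841/70456 ≈ -0.74999)
T(I) = 6/I
X(q) = 7 + q
H(U, b) = (-77 + U)*(7 + b + 6/b) (H(U, b) = (U - 77)*(b + (7 + 6/b)) = (-77 + U)*(7 + b + 6/b))
M - H(-113, -206) = -52841/70456 - (-462 - 539*(-206) - 113*(6 + 7*(-206)) + (-206)²*(-77 - 113))/(-206) = -52841/70456 - (-1)*(-462 + 111034 - 113*(6 - 1442) + 42436*(-190))/206 = -52841/70456 - (-1)*(-462 + 111034 - 113*(-1436) - 8062840)/206 = -52841/70456 - (-1)*(-462 + 111034 + 162268 - 8062840)/206 = -52841/70456 - (-1)*(-7790000)/206 = -52841/70456 - 1*3895000/103 = -52841/70456 - 3895000/103 = -274431562623/7256968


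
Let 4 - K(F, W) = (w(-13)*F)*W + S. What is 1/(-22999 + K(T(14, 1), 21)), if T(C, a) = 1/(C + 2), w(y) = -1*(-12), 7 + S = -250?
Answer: -4/91015 ≈ -4.3949e-5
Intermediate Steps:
S = -257 (S = -7 - 250 = -257)
w(y) = 12
T(C, a) = 1/(2 + C)
K(F, W) = 261 - 12*F*W (K(F, W) = 4 - ((12*F)*W - 257) = 4 - (12*F*W - 257) = 4 - (-257 + 12*F*W) = 4 + (257 - 12*F*W) = 261 - 12*F*W)
1/(-22999 + K(T(14, 1), 21)) = 1/(-22999 + (261 - 12*21/(2 + 14))) = 1/(-22999 + (261 - 12*21/16)) = 1/(-22999 + (261 - 12*1/16*21)) = 1/(-22999 + (261 - 63/4)) = 1/(-22999 + 981/4) = 1/(-91015/4) = -4/91015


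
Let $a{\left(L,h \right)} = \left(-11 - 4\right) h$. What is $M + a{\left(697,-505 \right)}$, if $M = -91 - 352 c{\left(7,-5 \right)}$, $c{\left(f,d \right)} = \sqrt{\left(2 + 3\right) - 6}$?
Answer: $7484 - 352 i \approx 7484.0 - 352.0 i$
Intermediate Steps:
$a{\left(L,h \right)} = - 15 h$
$c{\left(f,d \right)} = i$ ($c{\left(f,d \right)} = \sqrt{5 - 6} = \sqrt{-1} = i$)
$M = -91 - 352 i \approx -91.0 - 352.0 i$
$M + a{\left(697,-505 \right)} = \left(-91 - 352 i\right) - -7575 = \left(-91 - 352 i\right) + 7575 = 7484 - 352 i$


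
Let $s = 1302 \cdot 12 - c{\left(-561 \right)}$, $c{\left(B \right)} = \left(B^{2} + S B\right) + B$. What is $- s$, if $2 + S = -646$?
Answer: $662064$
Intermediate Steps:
$S = -648$ ($S = -2 - 646 = -648$)
$c{\left(B \right)} = B^{2} - 647 B$ ($c{\left(B \right)} = \left(B^{2} - 648 B\right) + B = B^{2} - 647 B$)
$s = -662064$ ($s = 1302 \cdot 12 - - 561 \left(-647 - 561\right) = 15624 - \left(-561\right) \left(-1208\right) = 15624 - 677688 = -662064$)
$- s = \left(-1\right) \left(-662064\right) = 662064$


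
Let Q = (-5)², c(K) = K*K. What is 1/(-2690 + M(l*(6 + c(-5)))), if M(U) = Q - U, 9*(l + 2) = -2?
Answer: -9/23365 ≈ -0.00038519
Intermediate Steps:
l = -20/9 (l = -2 + (⅑)*(-2) = -2 - 2/9 = -20/9 ≈ -2.2222)
c(K) = K²
Q = 25
M(U) = 25 - U
1/(-2690 + M(l*(6 + c(-5)))) = 1/(-2690 + (25 - (-20)*(6 + (-5)²)/9)) = 1/(-2690 + (25 - (-20)*(6 + 25)/9)) = 1/(-2690 + (25 - (-20)*31/9)) = 1/(-2690 + (25 - 1*(-620/9))) = 1/(-2690 + (25 + 620/9)) = 1/(-2690 + 845/9) = 1/(-23365/9) = -9/23365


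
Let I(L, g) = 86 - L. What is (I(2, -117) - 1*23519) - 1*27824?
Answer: -51259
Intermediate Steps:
(I(2, -117) - 1*23519) - 1*27824 = ((86 - 1*2) - 1*23519) - 1*27824 = ((86 - 2) - 23519) - 27824 = (84 - 23519) - 27824 = -23435 - 27824 = -51259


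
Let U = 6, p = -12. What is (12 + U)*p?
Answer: -216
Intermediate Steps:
(12 + U)*p = (12 + 6)*(-12) = 18*(-12) = -216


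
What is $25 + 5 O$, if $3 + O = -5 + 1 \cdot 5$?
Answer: $10$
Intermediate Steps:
$O = -3$ ($O = -3 + \left(-5 + 1 \cdot 5\right) = -3 + \left(-5 + 5\right) = -3 + 0 = -3$)
$25 + 5 O = 25 + 5 \left(-3\right) = 25 - 15 = 10$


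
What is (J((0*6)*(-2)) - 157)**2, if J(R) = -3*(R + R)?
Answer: 24649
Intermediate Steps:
J(R) = -6*R
(J((0*6)*(-2)) - 157)**2 = (-6*0*6*(-2) - 157)**2 = (-0*(-2) - 157)**2 = (-6*0 - 157)**2 = (0 - 157)**2 = (-157)**2 = 24649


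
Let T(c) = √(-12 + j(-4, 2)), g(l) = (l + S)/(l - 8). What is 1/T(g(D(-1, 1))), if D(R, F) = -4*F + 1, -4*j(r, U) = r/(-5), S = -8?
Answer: -I*√305/61 ≈ -0.2863*I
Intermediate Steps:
j(r, U) = r/20 (j(r, U) = -r/(4*(-5)) = -r*(-1)/(4*5) = -(-1)*r/20 = r/20)
D(R, F) = 1 - 4*F
g(l) = 1 (g(l) = (l - 8)/(l - 8) = (-8 + l)/(-8 + l) = 1)
T(c) = I*√305/5 (T(c) = √(-12 + (1/20)*(-4)) = √(-12 - ⅕) = √(-61/5) = I*√305/5)
1/T(g(D(-1, 1))) = 1/(I*√305/5) = -I*√305/61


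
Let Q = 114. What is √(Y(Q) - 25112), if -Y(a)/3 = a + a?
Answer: 2*I*√6449 ≈ 160.61*I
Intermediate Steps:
Y(a) = -6*a (Y(a) = -3*(a + a) = -6*a)
√(Y(Q) - 25112) = √(-6*114 - 25112) = √(-684 - 25112) = √(-25796) = 2*I*√6449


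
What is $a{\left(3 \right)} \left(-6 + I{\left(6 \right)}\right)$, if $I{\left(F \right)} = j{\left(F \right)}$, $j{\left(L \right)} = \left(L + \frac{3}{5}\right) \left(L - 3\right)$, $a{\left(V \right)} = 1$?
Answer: $\frac{69}{5} \approx 13.8$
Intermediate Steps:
$j{\left(L \right)} = \left(-3 + L\right) \left(\frac{3}{5} + L\right)$ ($j{\left(L \right)} = \left(L + 3 \cdot \frac{1}{5}\right) \left(-3 + L\right) = \left(L + \frac{3}{5}\right) \left(-3 + L\right) = \left(\frac{3}{5} + L\right) \left(-3 + L\right) = \left(-3 + L\right) \left(\frac{3}{5} + L\right)$)
$I{\left(F \right)} = - \frac{9}{5} + F^{2} - \frac{12 F}{5}$
$a{\left(3 \right)} \left(-6 + I{\left(6 \right)}\right) = 1 \left(-6 - \left(\frac{81}{5} - 36\right)\right) = 1 \left(-6 - - \frac{99}{5}\right) = 1 \left(-6 + \frac{99}{5}\right) = 1 \cdot \frac{69}{5} = \frac{69}{5}$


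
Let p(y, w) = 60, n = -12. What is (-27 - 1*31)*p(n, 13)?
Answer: -3480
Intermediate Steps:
(-27 - 1*31)*p(n, 13) = (-27 - 1*31)*60 = (-27 - 31)*60 = -58*60 = -3480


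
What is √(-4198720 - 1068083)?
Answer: I*√5266803 ≈ 2295.0*I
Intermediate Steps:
√(-4198720 - 1068083) = √(-5266803) = I*√5266803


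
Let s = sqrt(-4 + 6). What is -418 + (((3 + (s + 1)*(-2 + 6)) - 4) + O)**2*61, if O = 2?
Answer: 3059 + 2440*sqrt(2) ≈ 6509.7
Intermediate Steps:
s = sqrt(2) ≈ 1.4142
-418 + (((3 + (s + 1)*(-2 + 6)) - 4) + O)**2*61 = -418 + (((3 + (sqrt(2) + 1)*(-2 + 6)) - 4) + 2)**2*61 = -418 + (((3 + (1 + sqrt(2))*4) - 4) + 2)**2*61 = -418 + (((3 + (4 + 4*sqrt(2))) - 4) + 2)**2*61 = -418 + (((7 + 4*sqrt(2)) - 4) + 2)**2*61 = -418 + ((3 + 4*sqrt(2)) + 2)**2*61 = -418 + (5 + 4*sqrt(2))**2*61 = -418 + 61*(5 + 4*sqrt(2))**2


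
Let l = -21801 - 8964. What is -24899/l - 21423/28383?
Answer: 2268082/41581095 ≈ 0.054546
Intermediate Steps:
l = -30765
-24899/l - 21423/28383 = -24899/(-30765) - 21423/28383 = -24899*(-1/30765) - 21423*1/28383 = 3557/4395 - 7141/9461 = 2268082/41581095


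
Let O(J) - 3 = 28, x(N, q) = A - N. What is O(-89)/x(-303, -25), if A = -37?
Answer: 31/266 ≈ 0.11654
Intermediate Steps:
x(N, q) = -37 - N
O(J) = 31 (O(J) = 3 + 28 = 31)
O(-89)/x(-303, -25) = 31/(-37 - 1*(-303)) = 31/(-37 + 303) = 31/266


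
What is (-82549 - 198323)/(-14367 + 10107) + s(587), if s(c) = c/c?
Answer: 23761/355 ≈ 66.932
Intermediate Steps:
s(c) = 1
(-82549 - 198323)/(-14367 + 10107) + s(587) = (-82549 - 198323)/(-14367 + 10107) + 1 = -280872/(-4260) + 1 = -280872*(-1/4260) + 1 = 23406/355 + 1 = 23761/355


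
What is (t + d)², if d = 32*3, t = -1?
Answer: 9025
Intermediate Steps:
d = 96
(t + d)² = (-1 + 96)² = 95² = 9025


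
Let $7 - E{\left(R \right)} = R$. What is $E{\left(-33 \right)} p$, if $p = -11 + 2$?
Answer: $-360$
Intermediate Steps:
$E{\left(R \right)} = 7 - R$
$p = -9$
$E{\left(-33 \right)} p = \left(7 - -33\right) \left(-9\right) = \left(7 + 33\right) \left(-9\right) = 40 \left(-9\right) = -360$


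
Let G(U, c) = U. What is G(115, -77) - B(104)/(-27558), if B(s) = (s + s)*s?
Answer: 1595401/13779 ≈ 115.78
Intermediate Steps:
B(s) = 2*s² (B(s) = (2*s)*s = 2*s²)
G(115, -77) - B(104)/(-27558) = 115 - 2*104²/(-27558) = 115 - 2*10816*(-1)/27558 = 115 - 21632*(-1)/27558 = 115 - 1*(-10816/13779) = 115 + 10816/13779 = 1595401/13779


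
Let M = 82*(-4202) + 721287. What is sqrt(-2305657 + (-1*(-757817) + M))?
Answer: I*sqrt(1171117) ≈ 1082.2*I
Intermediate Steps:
M = 376723 (M = -344564 + 721287 = 376723)
sqrt(-2305657 + (-1*(-757817) + M)) = sqrt(-2305657 + (-1*(-757817) + 376723)) = sqrt(-2305657 + (757817 + 376723)) = sqrt(-2305657 + 1134540) = sqrt(-1171117) = I*sqrt(1171117)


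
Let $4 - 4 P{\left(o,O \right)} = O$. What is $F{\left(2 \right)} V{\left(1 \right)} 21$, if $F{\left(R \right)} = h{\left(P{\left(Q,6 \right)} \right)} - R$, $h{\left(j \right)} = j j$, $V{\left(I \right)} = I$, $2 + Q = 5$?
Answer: $- \frac{147}{4} \approx -36.75$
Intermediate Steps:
$Q = 3$ ($Q = -2 + 5 = 3$)
$P{\left(o,O \right)} = 1 - \frac{O}{4}$
$h{\left(j \right)} = j^{2}$
$F{\left(R \right)} = \frac{1}{4} - R$ ($F{\left(R \right)} = \left(1 - \frac{3}{2}\right)^{2} - R = \left(- \frac{1}{2}\right)^{2} - R = \frac{1}{4} - R$)
$F{\left(2 \right)} V{\left(1 \right)} 21 = \left(\frac{1}{4} - 2\right) 1 \cdot 21 = \left(- \frac{7}{4}\right) 1 \cdot 21 = \left(- \frac{7}{4}\right) 21 = - \frac{147}{4}$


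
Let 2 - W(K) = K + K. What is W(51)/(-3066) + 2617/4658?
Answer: 4244761/7140714 ≈ 0.59445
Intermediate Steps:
W(K) = 2 - 2*K (W(K) = 2 - (K + K) = 2 - 2*K)
W(51)/(-3066) + 2617/4658 = (2 - 2*51)/(-3066) + 2617/4658 = (2 - 102)*(-1/3066) + 2617*(1/4658) = -100*(-1/3066) + 2617/4658 = 50/1533 + 2617/4658 = 4244761/7140714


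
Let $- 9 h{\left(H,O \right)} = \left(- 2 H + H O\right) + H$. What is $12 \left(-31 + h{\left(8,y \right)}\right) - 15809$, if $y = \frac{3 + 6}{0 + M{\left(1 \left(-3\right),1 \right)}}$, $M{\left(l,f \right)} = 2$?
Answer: $- \frac{48655}{3} \approx -16218.0$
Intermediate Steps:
$y = \frac{9}{2}$ ($y = \frac{3 + 6}{0 + 2} = \frac{9}{2} \approx 4.5$)
$h{\left(H,O \right)} = \frac{H}{9} - \frac{H O}{9}$ ($h{\left(H,O \right)} = - \frac{\left(- 2 H + H O\right) + H}{9} = - \frac{- H + H O}{9} = \frac{H}{9} - \frac{H O}{9}$)
$12 \left(-31 + h{\left(8,y \right)}\right) - 15809 = 12 \left(-31 + \frac{1}{9} \cdot 8 \left(1 - \frac{9}{2}\right)\right) - 15809 = 12 \left(-31 + \frac{1}{9} \cdot 8 \left(- \frac{7}{2}\right)\right) - 15809 = 12 \left(-31 - \frac{28}{9}\right) - 15809 = 12 \left(- \frac{307}{9}\right) - 15809 = - \frac{1228}{3} - 15809 = - \frac{48655}{3}$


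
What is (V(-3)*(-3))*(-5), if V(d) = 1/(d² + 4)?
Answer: 15/13 ≈ 1.1538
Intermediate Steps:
V(d) = 1/(4 + d²)
(V(-3)*(-3))*(-5) = (-3/(4 + (-3)²))*(-5) = (-3/(4 + 9))*(-5) = (-3/13)*(-5) = ((1/13)*(-3))*(-5) = -3/13*(-5) = 15/13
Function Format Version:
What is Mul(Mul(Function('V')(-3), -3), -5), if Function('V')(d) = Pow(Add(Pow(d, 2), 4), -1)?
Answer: Rational(15, 13) ≈ 1.1538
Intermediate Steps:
Function('V')(d) = Pow(Add(4, Pow(d, 2)), -1)
Mul(Mul(Function('V')(-3), -3), -5) = Mul(Mul(Pow(Add(4, Pow(-3, 2)), -1), -3), -5) = Mul(Mul(Pow(Add(4, 9), -1), -3), -5) = Mul(Mul(Pow(13, -1), -3), -5) = Mul(Mul(Rational(1, 13), -3), -5) = Mul(Rational(-3, 13), -5) = Rational(15, 13)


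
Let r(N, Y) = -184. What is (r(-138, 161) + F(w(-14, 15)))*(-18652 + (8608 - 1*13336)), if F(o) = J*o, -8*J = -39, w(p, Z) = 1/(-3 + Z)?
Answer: 34339375/8 ≈ 4.2924e+6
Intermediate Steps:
J = 39/8 (J = -⅛*(-39) = 39/8 ≈ 4.8750)
F(o) = 39*o/8
(r(-138, 161) + F(w(-14, 15)))*(-18652 + (8608 - 1*13336)) = (-184 + 39/(8*(-3 + 15)))*(-18652 + (8608 - 1*13336)) = (-184 + (39/8)/12)*(-18652 + (8608 - 13336)) = (-184 + (39/8)*(1/12))*(-18652 - 4728) = (-184 + 13/32)*(-23380) = -5875/32*(-23380) = 34339375/8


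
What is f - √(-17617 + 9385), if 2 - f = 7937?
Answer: -7935 - 14*I*√42 ≈ -7935.0 - 90.73*I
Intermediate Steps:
f = -7935 (f = 2 - 1*7937 = 2 - 7937 = -7935)
f - √(-17617 + 9385) = -7935 - √(-17617 + 9385) = -7935 - √(-8232) = -7935 - 14*I*√42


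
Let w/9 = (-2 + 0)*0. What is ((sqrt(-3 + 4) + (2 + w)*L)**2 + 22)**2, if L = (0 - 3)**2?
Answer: 146689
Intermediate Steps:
L = 9 (L = (-3)**2 = 9)
w = 0 (w = 9*((-2 + 0)*0) = 9*(-2*0) = 9*0 = 0)
((sqrt(-3 + 4) + (2 + w)*L)**2 + 22)**2 = ((sqrt(-3 + 4) + (2 + 0)*9)**2 + 22)**2 = ((sqrt(1) + 2*9)**2 + 22)**2 = ((1 + 18)**2 + 22)**2 = (19**2 + 22)**2 = (361 + 22)**2 = 383**2 = 146689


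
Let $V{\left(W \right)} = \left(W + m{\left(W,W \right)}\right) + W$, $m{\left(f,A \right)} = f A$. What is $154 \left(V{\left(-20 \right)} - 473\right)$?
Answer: $-17402$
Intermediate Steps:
$m{\left(f,A \right)} = A f$
$V{\left(W \right)} = W^{2} + 2 W$ ($V{\left(W \right)} = \left(W + W W\right) + W = \left(W + W^{2}\right) + W = W^{2} + 2 W$)
$154 \left(V{\left(-20 \right)} - 473\right) = 154 \left(- 20 \left(2 - 20\right) - 473\right) = 154 \left(\left(-20\right) \left(-18\right) - 473\right) = 154 \left(360 - 473\right) = 154 \left(-113\right) = -17402$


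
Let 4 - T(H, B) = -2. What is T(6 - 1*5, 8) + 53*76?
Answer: 4034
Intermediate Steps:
T(H, B) = 6 (T(H, B) = 4 - 1*(-2) = 4 + 2 = 6)
T(6 - 1*5, 8) + 53*76 = 6 + 53*76 = 6 + 4028 = 4034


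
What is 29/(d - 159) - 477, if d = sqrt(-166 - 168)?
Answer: -12222966/25615 - 29*I*sqrt(334)/25615 ≈ -477.18 - 0.020691*I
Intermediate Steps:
d = I*sqrt(334) (d = sqrt(-334) = I*sqrt(334) ≈ 18.276*I)
29/(d - 159) - 477 = 29/(I*sqrt(334) - 159) - 477 = 29/(-159 + I*sqrt(334)) - 477 = -477 + 29/(-159 + I*sqrt(334))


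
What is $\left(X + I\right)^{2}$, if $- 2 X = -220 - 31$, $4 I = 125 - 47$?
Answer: $21025$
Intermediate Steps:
$I = \frac{39}{2}$ ($I = \frac{125 - 47}{4} = \frac{1}{4} \cdot 78 = \frac{39}{2} \approx 19.5$)
$X = \frac{251}{2}$ ($X = - \frac{-220 - 31}{2} = \left(- \frac{1}{2}\right) \left(-251\right) = \frac{251}{2} \approx 125.5$)
$\left(X + I\right)^{2} = \left(\frac{251}{2} + \frac{39}{2}\right)^{2} = 145^{2} = 21025$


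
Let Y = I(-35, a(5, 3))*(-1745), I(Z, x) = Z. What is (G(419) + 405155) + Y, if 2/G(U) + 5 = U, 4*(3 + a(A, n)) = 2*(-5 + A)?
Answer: 96509611/207 ≈ 4.6623e+5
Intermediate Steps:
a(A, n) = -11/2 + A/2 (a(A, n) = -3 + (2*(-5 + A))/4 = -3 + (-10 + 2*A)/4 = -3 + (-5/2 + A/2) = -11/2 + A/2)
G(U) = 2/(-5 + U)
Y = 61075 (Y = -35*(-1745) = 61075)
(G(419) + 405155) + Y = (2/(-5 + 419) + 405155) + 61075 = (2/414 + 405155) + 61075 = (2*(1/414) + 405155) + 61075 = (1/207 + 405155) + 61075 = 83867086/207 + 61075 = 96509611/207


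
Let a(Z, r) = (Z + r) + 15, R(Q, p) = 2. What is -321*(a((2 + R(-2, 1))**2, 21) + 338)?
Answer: -125190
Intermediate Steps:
a(Z, r) = 15 + Z + r
-321*(a((2 + R(-2, 1))**2, 21) + 338) = -321*((15 + (2 + 2)**2 + 21) + 338) = -321*((15 + 4**2 + 21) + 338) = -321*((15 + 16 + 21) + 338) = -321*(52 + 338) = -321*390 = -125190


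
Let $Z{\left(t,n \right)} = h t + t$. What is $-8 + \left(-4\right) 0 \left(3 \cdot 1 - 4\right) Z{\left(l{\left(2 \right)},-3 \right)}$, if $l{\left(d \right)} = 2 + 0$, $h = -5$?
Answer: $-8$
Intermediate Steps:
$l{\left(d \right)} = 2$
$Z{\left(t,n \right)} = - 4 t$ ($Z{\left(t,n \right)} = - 5 t + t = - 4 t$)
$-8 + \left(-4\right) 0 \left(3 \cdot 1 - 4\right) Z{\left(l{\left(2 \right)},-3 \right)} = -8 + \left(-4\right) 0 \left(3 \cdot 1 - 4\right) \left(\left(-4\right) 2\right) = -8 + 0 \left(3 - 4\right) \left(-8\right) = -8 + 0 \left(-1\right) \left(-8\right) = -8 + 0 \left(-8\right) = -8 + 0 = -8$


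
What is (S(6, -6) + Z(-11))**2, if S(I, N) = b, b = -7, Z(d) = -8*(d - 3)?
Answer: 11025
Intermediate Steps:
Z(d) = 24 - 8*d (Z(d) = -8*(-3 + d) = 24 - 8*d)
S(I, N) = -7
(S(6, -6) + Z(-11))**2 = (-7 + (24 - 8*(-11)))**2 = (-7 + (24 + 88))**2 = (-7 + 112)**2 = 105**2 = 11025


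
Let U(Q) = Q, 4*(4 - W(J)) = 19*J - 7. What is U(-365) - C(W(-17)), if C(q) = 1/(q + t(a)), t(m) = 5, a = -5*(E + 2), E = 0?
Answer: -66797/183 ≈ -365.01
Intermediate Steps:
a = -10 (a = -5*(0 + 2) = -5*2 = -10)
W(J) = 23/4 - 19*J/4 (W(J) = 4 - (19*J - 7)/4 = 4 - (-7 + 19*J)/4 = 4 + (7/4 - 19*J/4) = 23/4 - 19*J/4)
C(q) = 1/(5 + q) (C(q) = 1/(q + 5) = 1/(5 + q))
U(-365) - C(W(-17)) = -365 - 1/(5 + (23/4 - 19/4*(-17))) = -365 - 1/(5 + (23/4 + 323/4)) = -365 - 1/(5 + 173/2) = -365 - 1/183/2 = -365 - 1*2/183 = -365 - 2/183 = -66797/183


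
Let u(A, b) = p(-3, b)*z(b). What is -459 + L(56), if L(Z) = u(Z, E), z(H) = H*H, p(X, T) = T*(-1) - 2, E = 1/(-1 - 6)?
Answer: -157450/343 ≈ -459.04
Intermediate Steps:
E = -1/7 (E = 1/(-7) = -1/7 ≈ -0.14286)
p(X, T) = -2 - T (p(X, T) = -T - 2 = -2 - T)
z(H) = H**2
u(A, b) = b**2*(-2 - b) (u(A, b) = (-2 - b)*b**2 = b**2*(-2 - b))
L(Z) = -13/343 (L(Z) = (-1/7)**2*(-2 - 1*(-1/7)) = (-2 + 1/7)/49 = (1/49)*(-13/7) = -13/343)
-459 + L(56) = -459 - 13/343 = -157450/343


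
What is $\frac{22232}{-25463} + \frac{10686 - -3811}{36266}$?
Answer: $- \frac{437128601}{923441158} \approx -0.47337$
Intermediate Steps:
$\frac{22232}{-25463} + \frac{10686 - -3811}{36266} = 22232 \left(- \frac{1}{25463}\right) + \left(10686 + 3811\right) \frac{1}{36266} = - \frac{22232}{25463} + 14497 \cdot \frac{1}{36266} = - \frac{22232}{25463} + \frac{14497}{36266} = - \frac{437128601}{923441158}$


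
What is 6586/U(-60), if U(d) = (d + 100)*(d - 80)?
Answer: -3293/2800 ≈ -1.1761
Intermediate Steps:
U(d) = (-80 + d)*(100 + d) (U(d) = (100 + d)*(-80 + d) = (-80 + d)*(100 + d))
6586/U(-60) = 6586/(-8000 + (-60)² + 20*(-60)) = 6586/(-8000 + 3600 - 1200) = 6586/(-5600) = 6586*(-1/5600) = -3293/2800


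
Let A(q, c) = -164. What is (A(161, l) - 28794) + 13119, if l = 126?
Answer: -15839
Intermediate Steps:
(A(161, l) - 28794) + 13119 = (-164 - 28794) + 13119 = -28958 + 13119 = -15839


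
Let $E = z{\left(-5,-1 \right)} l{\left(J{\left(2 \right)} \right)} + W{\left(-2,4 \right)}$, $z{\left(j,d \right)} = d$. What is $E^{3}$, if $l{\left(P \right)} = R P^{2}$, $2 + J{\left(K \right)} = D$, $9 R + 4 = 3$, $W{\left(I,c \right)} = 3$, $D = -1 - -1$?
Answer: $\frac{29791}{729} \approx 40.866$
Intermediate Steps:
$D = 0$ ($D = -1 + 1 = 0$)
$R = - \frac{1}{9}$ ($R = - \frac{4}{9} + \frac{1}{9} \cdot 3 = - \frac{4}{9} + \frac{1}{3} = - \frac{1}{9} \approx -0.11111$)
$J{\left(K \right)} = -2$ ($J{\left(K \right)} = -2 + 0 = -2$)
$l{\left(P \right)} = - \frac{P^{2}}{9}$
$E = \frac{31}{9}$ ($E = - \frac{\left(-1\right) \left(-2\right)^{2}}{9} + 3 = - \frac{\left(-1\right) 4}{9} + 3 = \left(-1\right) \left(- \frac{4}{9}\right) + 3 = \frac{4}{9} + 3 = \frac{31}{9} \approx 3.4444$)
$E^{3} = \left(\frac{31}{9}\right)^{3} = \frac{29791}{729}$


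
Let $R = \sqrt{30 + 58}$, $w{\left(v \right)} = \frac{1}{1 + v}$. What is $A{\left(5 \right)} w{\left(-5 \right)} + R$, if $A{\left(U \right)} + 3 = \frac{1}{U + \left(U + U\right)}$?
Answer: $\frac{11}{15} + 2 \sqrt{22} \approx 10.114$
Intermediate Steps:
$R = 2 \sqrt{22}$ ($R = \sqrt{88} = 2 \sqrt{22} \approx 9.3808$)
$A{\left(U \right)} = -3 + \frac{1}{3 U}$ ($A{\left(U \right)} = -3 + \frac{1}{U + \left(U + U\right)} = -3 + \frac{1}{U + 2 U} = -3 + \frac{1}{3 U}$)
$A{\left(5 \right)} w{\left(-5 \right)} + R = \frac{-3 + \frac{1}{3 \cdot 5}}{1 - 5} + 2 \sqrt{22} = \frac{-3 + \frac{1}{3} \cdot \frac{1}{5}}{-4} + 2 \sqrt{22} = \left(-3 + \frac{1}{15}\right) \left(- \frac{1}{4}\right) + 2 \sqrt{22} = \left(- \frac{44}{15}\right) \left(- \frac{1}{4}\right) + 2 \sqrt{22} = \frac{11}{15} + 2 \sqrt{22}$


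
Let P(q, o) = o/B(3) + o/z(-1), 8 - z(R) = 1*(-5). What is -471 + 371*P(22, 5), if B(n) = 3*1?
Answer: 11311/39 ≈ 290.03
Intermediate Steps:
B(n) = 3
z(R) = 13 (z(R) = 8 - (-5) = 8 - 1*(-5) = 8 + 5 = 13)
P(q, o) = 16*o/39 (P(q, o) = o/3 + o/13 = 16*o/39)
-471 + 371*P(22, 5) = -471 + 371*((16/39)*5) = -471 + 371*(80/39) = -471 + 29680/39 = 11311/39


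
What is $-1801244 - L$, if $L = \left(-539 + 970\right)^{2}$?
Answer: $-1987005$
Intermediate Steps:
$L = 185761$ ($L = 431^{2} = 185761$)
$-1801244 - L = -1801244 - 185761 = -1987005$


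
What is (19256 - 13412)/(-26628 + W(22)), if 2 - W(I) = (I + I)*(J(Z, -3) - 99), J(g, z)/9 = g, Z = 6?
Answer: -2922/12323 ≈ -0.23712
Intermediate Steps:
J(g, z) = 9*g
W(I) = 2 + 90*I (W(I) = 2 - (I + I)*(9*6 - 99) = 2 - 2*I*(54 - 99) = 2 - 2*I*(-45) = 2 - (-90)*I = 2 + 90*I)
(19256 - 13412)/(-26628 + W(22)) = (19256 - 13412)/(-26628 + (2 + 90*22)) = 5844/(-26628 + (2 + 1980)) = 5844/(-26628 + 1982) = 5844/(-24646) = 5844*(-1/24646) = -2922/12323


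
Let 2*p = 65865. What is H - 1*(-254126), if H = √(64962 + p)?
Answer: 254126 + √391578/2 ≈ 2.5444e+5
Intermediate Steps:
p = 65865/2 (p = (½)*65865 = 65865/2 ≈ 32933.)
H = √391578/2 (H = √(64962 + 65865/2) = √(195789/2) = √391578/2 ≈ 312.88)
H - 1*(-254126) = √391578/2 - 1*(-254126) = √391578/2 + 254126 = 254126 + √391578/2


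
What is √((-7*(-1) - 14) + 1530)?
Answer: √1523 ≈ 39.026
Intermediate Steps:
√((-7*(-1) - 14) + 1530) = √((7 - 14) + 1530) = √(-7 + 1530) = √1523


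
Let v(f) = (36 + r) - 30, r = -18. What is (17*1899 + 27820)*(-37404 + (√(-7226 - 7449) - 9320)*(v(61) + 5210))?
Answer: -2913959564692 + 1562076970*I*√587 ≈ -2.914e+12 + 3.7846e+10*I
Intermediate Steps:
v(f) = -12 (v(f) = (36 - 18) - 30 = 18 - 30 = -12)
(17*1899 + 27820)*(-37404 + (√(-7226 - 7449) - 9320)*(v(61) + 5210)) = (17*1899 + 27820)*(-37404 + (√(-7226 - 7449) - 9320)*(-12 + 5210)) = (32283 + 27820)*(-37404 + (√(-14675) - 9320)*5198) = 60103*(-37404 + (5*I*√587 - 9320)*5198) = 60103*(-37404 + (-9320 + 5*I*√587)*5198) = 60103*(-37404 + (-48445360 + 25990*I*√587)) = 60103*(-48482764 + 25990*I*√587) = -2913959564692 + 1562076970*I*√587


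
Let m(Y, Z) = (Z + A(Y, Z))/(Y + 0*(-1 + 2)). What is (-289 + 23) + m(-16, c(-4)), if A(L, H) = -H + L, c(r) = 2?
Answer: -265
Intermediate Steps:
A(L, H) = L - H
m(Y, Z) = 1 (m(Y, Z) = (Z + (Y - Z))/(Y + 0*(-1 + 2)) = Y/(Y + 0*1) = Y/(Y + 0) = Y/Y = 1)
(-289 + 23) + m(-16, c(-4)) = (-289 + 23) + 1 = -266 + 1 = -265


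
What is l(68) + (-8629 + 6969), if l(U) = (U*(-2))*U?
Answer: -10908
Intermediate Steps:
l(U) = -2*U**2 (l(U) = (-2*U)*U = -2*U**2)
l(68) + (-8629 + 6969) = -2*68**2 + (-8629 + 6969) = -2*4624 - 1660 = -9248 - 1660 = -10908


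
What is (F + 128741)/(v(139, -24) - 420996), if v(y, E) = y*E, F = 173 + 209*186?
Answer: -41947/106083 ≈ -0.39542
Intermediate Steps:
F = 39047 (F = 173 + 38874 = 39047)
v(y, E) = E*y
(F + 128741)/(v(139, -24) - 420996) = (39047 + 128741)/(-24*139 - 420996) = 167788/(-3336 - 420996) = 167788/(-424332) = 167788*(-1/424332) = -41947/106083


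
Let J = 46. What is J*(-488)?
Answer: -22448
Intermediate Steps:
J*(-488) = 46*(-488) = -22448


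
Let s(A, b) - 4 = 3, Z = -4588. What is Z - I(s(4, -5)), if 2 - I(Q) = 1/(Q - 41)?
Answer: -156061/34 ≈ -4590.0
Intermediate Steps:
s(A, b) = 7 (s(A, b) = 4 + 3 = 7)
I(Q) = 2 - 1/(-41 + Q) (I(Q) = 2 - 1/(Q - 41) = 2 - 1/(-41 + Q))
Z - I(s(4, -5)) = -4588 - (-83 + 2*7)/(-41 + 7) = -4588 - (-83 + 14)/(-34) = -4588 - (-1)*(-69)/34 = -4588 - 1*69/34 = -4588 - 69/34 = -156061/34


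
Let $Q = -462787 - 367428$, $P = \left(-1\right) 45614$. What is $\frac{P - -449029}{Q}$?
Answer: $- \frac{80683}{166043} \approx -0.48592$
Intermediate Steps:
$P = -45614$
$Q = -830215$ ($Q = -462787 - 367428 = -830215$)
$\frac{P - -449029}{Q} = \frac{-45614 - -449029}{-830215} = \left(-45614 + 449029\right) \left(- \frac{1}{830215}\right) = 403415 \left(- \frac{1}{830215}\right) = - \frac{80683}{166043}$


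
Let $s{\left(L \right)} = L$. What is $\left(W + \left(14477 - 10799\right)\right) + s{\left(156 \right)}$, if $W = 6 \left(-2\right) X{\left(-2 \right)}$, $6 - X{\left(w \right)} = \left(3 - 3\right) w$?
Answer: $3762$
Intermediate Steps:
$X{\left(w \right)} = 6$ ($X{\left(w \right)} = 6 - \left(3 - 3\right) w = 6 - 0 w = 6 - 0 = 6 + 0 = 6$)
$W = -72$ ($W = 6 \left(-2\right) 6 = \left(-12\right) 6 = -72$)
$\left(W + \left(14477 - 10799\right)\right) + s{\left(156 \right)} = \left(-72 + \left(14477 - 10799\right)\right) + 156 = \left(-72 + 3678\right) + 156 = 3606 + 156 = 3762$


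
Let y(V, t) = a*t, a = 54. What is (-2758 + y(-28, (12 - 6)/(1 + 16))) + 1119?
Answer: -27539/17 ≈ -1619.9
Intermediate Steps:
y(V, t) = 54*t
(-2758 + y(-28, (12 - 6)/(1 + 16))) + 1119 = (-2758 + 54*((12 - 6)/(1 + 16))) + 1119 = (-2758 + 54*(6/17)) + 1119 = (-2758 + 324/17) + 1119 = -46562/17 + 1119 = -27539/17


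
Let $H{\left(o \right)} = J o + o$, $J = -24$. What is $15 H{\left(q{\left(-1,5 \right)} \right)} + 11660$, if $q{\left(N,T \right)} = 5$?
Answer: $9935$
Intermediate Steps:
$H{\left(o \right)} = - 23 o$ ($H{\left(o \right)} = - 24 o + o = - 23 o$)
$15 H{\left(q{\left(-1,5 \right)} \right)} + 11660 = 15 \left(\left(-23\right) 5\right) + 11660 = 15 \left(-115\right) + 11660 = -1725 + 11660 = 9935$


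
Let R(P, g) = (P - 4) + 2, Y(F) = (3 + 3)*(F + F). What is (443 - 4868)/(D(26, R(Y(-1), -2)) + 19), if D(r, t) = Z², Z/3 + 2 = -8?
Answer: -4425/919 ≈ -4.8150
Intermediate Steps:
Y(F) = 12*F (Y(F) = 6*(2*F) = 12*F)
Z = -30 (Z = -6 + 3*(-8) = -6 - 24 = -30)
R(P, g) = -2 + P (R(P, g) = (-4 + P) + 2 = -2 + P)
D(r, t) = 900 (D(r, t) = (-30)² = 900)
(443 - 4868)/(D(26, R(Y(-1), -2)) + 19) = (443 - 4868)/(900 + 19) = -4425/919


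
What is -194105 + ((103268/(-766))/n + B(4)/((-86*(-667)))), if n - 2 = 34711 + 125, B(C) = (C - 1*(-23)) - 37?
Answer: -37140950536535647/191344631837 ≈ -1.9411e+5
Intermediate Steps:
B(C) = -14 + C (B(C) = (C + 23) - 37 = (23 + C) - 37 = -14 + C)
n = 34838 (n = 2 + (34711 + 125) = 2 + 34836 = 34838)
-194105 + ((103268/(-766))/n + B(4)/((-86*(-667)))) = -194105 + ((103268/(-766))/34838 + (-14 + 4)/((-86*(-667)))) = -194105 + ((103268*(-1/766))*(1/34838) - 10/57362) = -194105 + (-51634/383*1/34838 - 10*1/57362) = -194105 + (-25817/6671477 - 5/28681) = -194105 - 773814762/191344631837 = -37140950536535647/191344631837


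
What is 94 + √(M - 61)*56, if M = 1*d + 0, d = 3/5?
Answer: 94 + 56*I*√1510/5 ≈ 94.0 + 435.22*I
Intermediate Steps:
d = ⅗ (d = 3*(⅕) = ⅗ ≈ 0.60000)
M = ⅗ (M = 1*(⅗) + 0 = ⅗ + 0 = ⅗ ≈ 0.60000)
94 + √(M - 61)*56 = 94 + √(⅗ - 61)*56 = 94 + √(-302/5)*56 = 94 + (I*√1510/5)*56 = 94 + 56*I*√1510/5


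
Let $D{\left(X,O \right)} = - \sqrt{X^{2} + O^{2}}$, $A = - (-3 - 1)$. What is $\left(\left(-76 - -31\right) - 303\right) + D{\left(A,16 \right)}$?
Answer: $-348 - 4 \sqrt{17} \approx -364.49$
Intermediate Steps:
$A = 4$ ($A = \left(-1\right) \left(-4\right) = 4$)
$D{\left(X,O \right)} = - \sqrt{O^{2} + X^{2}}$
$\left(\left(-76 - -31\right) - 303\right) + D{\left(A,16 \right)} = \left(\left(-76 - -31\right) - 303\right) - \sqrt{16^{2} + 4^{2}} = \left(\left(-76 + 31\right) - 303\right) - \sqrt{256 + 16} = \left(-45 - 303\right) - \sqrt{272} = -348 - 4 \sqrt{17}$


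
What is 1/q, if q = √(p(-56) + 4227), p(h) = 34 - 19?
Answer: √4242/4242 ≈ 0.015354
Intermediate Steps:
p(h) = 15
q = √4242 (q = √(15 + 4227) = √4242 ≈ 65.131)
1/q = 1/(√4242) = √4242/4242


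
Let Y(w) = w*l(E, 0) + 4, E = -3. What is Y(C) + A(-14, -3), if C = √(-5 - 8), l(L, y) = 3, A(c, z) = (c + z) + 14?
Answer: 1 + 3*I*√13 ≈ 1.0 + 10.817*I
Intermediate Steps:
A(c, z) = 14 + c + z
C = I*√13 (C = √(-13) = I*√13 ≈ 3.6056*I)
Y(w) = 4 + 3*w (Y(w) = w*3 + 4 = 3*w + 4 = 4 + 3*w)
Y(C) + A(-14, -3) = (4 + 3*(I*√13)) + (14 - 14 - 3) = (4 + 3*I*√13) - 3 = 1 + 3*I*√13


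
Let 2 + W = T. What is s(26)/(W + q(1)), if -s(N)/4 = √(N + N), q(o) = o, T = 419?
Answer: -4*√13/209 ≈ -0.069006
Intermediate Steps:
W = 417 (W = -2 + 419 = 417)
s(N) = -4*√2*√N (s(N) = -4*√(N + N) = -4*√2*√N)
s(26)/(W + q(1)) = (-4*√2*√26)/(417 + 1) = (-8*√13)/418 = -4*√13/209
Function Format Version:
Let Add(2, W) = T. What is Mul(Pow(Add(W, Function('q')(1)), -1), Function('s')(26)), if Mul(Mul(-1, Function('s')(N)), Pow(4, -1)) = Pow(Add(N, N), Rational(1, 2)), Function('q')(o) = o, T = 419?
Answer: Mul(Rational(-4, 209), Pow(13, Rational(1, 2))) ≈ -0.069006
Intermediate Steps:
W = 417 (W = Add(-2, 419) = 417)
Function('s')(N) = Mul(-4, Pow(2, Rational(1, 2)), Pow(N, Rational(1, 2))) (Function('s')(N) = Mul(-4, Pow(Add(N, N), Rational(1, 2))) = Mul(-4, Pow(Mul(2, N), Rational(1, 2))) = Mul(-4, Mul(Pow(2, Rational(1, 2)), Pow(N, Rational(1, 2)))) = Mul(-4, Pow(2, Rational(1, 2)), Pow(N, Rational(1, 2))))
Mul(Pow(Add(W, Function('q')(1)), -1), Function('s')(26)) = Mul(Pow(Add(417, 1), -1), Mul(-4, Pow(2, Rational(1, 2)), Pow(26, Rational(1, 2)))) = Mul(Pow(418, -1), Mul(-8, Pow(13, Rational(1, 2)))) = Mul(Rational(1, 418), Mul(-8, Pow(13, Rational(1, 2)))) = Mul(Rational(-4, 209), Pow(13, Rational(1, 2)))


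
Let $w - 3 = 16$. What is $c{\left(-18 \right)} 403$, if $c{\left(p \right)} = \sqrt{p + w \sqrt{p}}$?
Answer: $403 \sqrt{-18 + 57 i \sqrt{2}} \approx 2290.3 + 2858.1 i$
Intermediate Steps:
$w = 19$ ($w = 3 + 16 = 19$)
$c{\left(p \right)} = \sqrt{p + 19 \sqrt{p}}$
$c{\left(-18 \right)} 403 = \sqrt{-18 + 19 \sqrt{-18}} \cdot 403 = \sqrt{-18 + 19 \cdot 3 i \sqrt{2}} \cdot 403 = \sqrt{-18 + 57 i \sqrt{2}} \cdot 403 = 403 \sqrt{-18 + 57 i \sqrt{2}}$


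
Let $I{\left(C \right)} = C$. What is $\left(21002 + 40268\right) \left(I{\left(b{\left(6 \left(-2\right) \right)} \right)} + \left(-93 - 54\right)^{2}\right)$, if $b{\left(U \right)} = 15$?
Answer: $1324902480$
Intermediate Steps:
$\left(21002 + 40268\right) \left(I{\left(b{\left(6 \left(-2\right) \right)} \right)} + \left(-93 - 54\right)^{2}\right) = \left(21002 + 40268\right) \left(15 + \left(-93 - 54\right)^{2}\right) = 61270 \left(15 + \left(-147\right)^{2}\right) = 61270 \left(15 + 21609\right) = 61270 \cdot 21624 = 1324902480$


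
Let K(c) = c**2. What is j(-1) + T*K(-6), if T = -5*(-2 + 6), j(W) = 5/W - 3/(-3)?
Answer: -724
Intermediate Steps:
j(W) = 1 + 5/W (j(W) = 5/W - 3*(-1/3) = 5/W + 1 = 1 + 5/W)
T = -20 (T = -5*4 = -20)
j(-1) + T*K(-6) = (5 - 1)/(-1) - 20*(-6)**2 = -1*4 - 20*36 = -4 - 720 = -724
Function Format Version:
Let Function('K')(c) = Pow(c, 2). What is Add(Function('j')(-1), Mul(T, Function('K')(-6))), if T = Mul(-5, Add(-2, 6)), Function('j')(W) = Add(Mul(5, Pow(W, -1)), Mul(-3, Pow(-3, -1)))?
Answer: -724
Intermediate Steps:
Function('j')(W) = Add(1, Mul(5, Pow(W, -1))) (Function('j')(W) = Add(Mul(5, Pow(W, -1)), Mul(-3, Rational(-1, 3))) = Add(Mul(5, Pow(W, -1)), 1) = Add(1, Mul(5, Pow(W, -1))))
T = -20 (T = Mul(-5, 4) = -20)
Add(Function('j')(-1), Mul(T, Function('K')(-6))) = Add(Mul(Pow(-1, -1), Add(5, -1)), Mul(-20, Pow(-6, 2))) = Add(Mul(-1, 4), Mul(-20, 36)) = Add(-4, -720) = -724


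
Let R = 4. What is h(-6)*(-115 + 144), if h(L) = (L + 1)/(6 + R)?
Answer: -29/2 ≈ -14.500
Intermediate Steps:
h(L) = 1/10 + L/10 (h(L) = (L + 1)/(6 + 4) = (1 + L)/10 = (1 + L)*(1/10) = 1/10 + L/10)
h(-6)*(-115 + 144) = (1/10 + (1/10)*(-6))*(-115 + 144) = (1/10 - 3/5)*29 = -1/2*29 = -29/2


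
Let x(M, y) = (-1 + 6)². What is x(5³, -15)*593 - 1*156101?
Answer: -141276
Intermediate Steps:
x(M, y) = 25 (x(M, y) = 5² = 25)
x(5³, -15)*593 - 1*156101 = 25*593 - 1*156101 = 14825 - 156101 = -141276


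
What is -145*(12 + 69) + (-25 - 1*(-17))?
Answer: -11753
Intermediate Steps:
-145*(12 + 69) + (-25 - 1*(-17)) = -145*81 + (-25 + 17) = -11745 - 8 = -11753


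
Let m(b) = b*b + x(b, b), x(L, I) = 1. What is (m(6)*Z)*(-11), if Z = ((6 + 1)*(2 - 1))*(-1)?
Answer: 2849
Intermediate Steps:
m(b) = 1 + b² (m(b) = b*b + 1 = b² + 1 = 1 + b²)
Z = -7 (Z = (7*1)*(-1) = 7*(-1) = -7)
(m(6)*Z)*(-11) = ((1 + 6²)*(-7))*(-11) = ((1 + 36)*(-7))*(-11) = (37*(-7))*(-11) = -259*(-11) = 2849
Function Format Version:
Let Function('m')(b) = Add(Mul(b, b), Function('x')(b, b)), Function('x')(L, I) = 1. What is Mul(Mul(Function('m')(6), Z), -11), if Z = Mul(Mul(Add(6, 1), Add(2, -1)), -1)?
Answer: 2849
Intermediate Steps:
Function('m')(b) = Add(1, Pow(b, 2)) (Function('m')(b) = Add(Mul(b, b), 1) = Add(Pow(b, 2), 1) = Add(1, Pow(b, 2)))
Z = -7 (Z = Mul(Mul(7, 1), -1) = Mul(7, -1) = -7)
Mul(Mul(Function('m')(6), Z), -11) = Mul(Mul(Add(1, Pow(6, 2)), -7), -11) = Mul(Mul(Add(1, 36), -7), -11) = Mul(Mul(37, -7), -11) = Mul(-259, -11) = 2849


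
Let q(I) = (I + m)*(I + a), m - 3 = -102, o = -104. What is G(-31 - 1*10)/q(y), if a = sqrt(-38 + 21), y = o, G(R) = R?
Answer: -4264/2199099 - 41*I*sqrt(17)/2199099 ≈ -0.001939 - 7.6871e-5*I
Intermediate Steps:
m = -99 (m = 3 - 102 = -99)
y = -104
a = I*sqrt(17) (a = sqrt(-17) = I*sqrt(17) ≈ 4.1231*I)
q(I) = (-99 + I)*(I + I*sqrt(17)) (q(I) = (I - 99)*(I + I*sqrt(17)) = (-99 + I)*(I + I*sqrt(17)))
G(-31 - 1*10)/q(y) = (-31 - 1*10)/((-104)**2 - 99*(-104) - 99*I*sqrt(17) + I*(-104)*sqrt(17)) = (-31 - 10)/(10816 + 10296 - 99*I*sqrt(17) - 104*I*sqrt(17)) = -41/(21112 - 203*I*sqrt(17))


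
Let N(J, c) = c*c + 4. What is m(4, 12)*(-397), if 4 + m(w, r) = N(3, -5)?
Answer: -9925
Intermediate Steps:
N(J, c) = 4 + c² (N(J, c) = c² + 4 = 4 + c²)
m(w, r) = 25 (m(w, r) = -4 + (4 + (-5)²) = -4 + (4 + 25) = -4 + 29 = 25)
m(4, 12)*(-397) = 25*(-397) = -9925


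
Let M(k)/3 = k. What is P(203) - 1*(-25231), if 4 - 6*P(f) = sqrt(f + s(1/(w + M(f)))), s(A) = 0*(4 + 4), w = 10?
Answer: 75695/3 - sqrt(203)/6 ≈ 25229.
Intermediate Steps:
M(k) = 3*k
s(A) = 0 (s(A) = 0*8 = 0)
P(f) = 2/3 - sqrt(f)/6 (P(f) = 2/3 - sqrt(f + 0)/6 = 2/3 - sqrt(f)/6)
P(203) - 1*(-25231) = (2/3 - sqrt(203)/6) - 1*(-25231) = (2/3 - sqrt(203)/6) + 25231 = 75695/3 - sqrt(203)/6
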